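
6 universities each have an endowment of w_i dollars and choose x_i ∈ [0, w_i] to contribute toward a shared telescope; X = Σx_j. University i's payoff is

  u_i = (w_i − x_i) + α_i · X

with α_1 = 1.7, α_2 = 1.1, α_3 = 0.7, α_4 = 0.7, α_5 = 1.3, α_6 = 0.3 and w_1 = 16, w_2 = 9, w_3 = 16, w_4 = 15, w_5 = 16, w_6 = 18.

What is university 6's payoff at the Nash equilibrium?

30.3

∂u_i/∂x_i = α_i − 1, so university i contributes w_i if α_i > 1, else 0.
α_i > 1 for i ∈ {1, 2, 5}; NE contributions (16, 9, 0, 0, 16, 0), X = 41.
u_6 = (18 − 0) + 0.3·41 = 30.3.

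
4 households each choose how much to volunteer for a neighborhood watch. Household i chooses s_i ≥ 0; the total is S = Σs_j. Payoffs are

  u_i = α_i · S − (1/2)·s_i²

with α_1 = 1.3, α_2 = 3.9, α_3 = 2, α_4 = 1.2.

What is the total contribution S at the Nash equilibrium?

Household i's FOC: ∂u_i/∂s_i = α_i − s_i = 0, so s_i* = α_i.
NE contributions = (1.3, 3.9, 2, 1.2); S = 8.4.

8.4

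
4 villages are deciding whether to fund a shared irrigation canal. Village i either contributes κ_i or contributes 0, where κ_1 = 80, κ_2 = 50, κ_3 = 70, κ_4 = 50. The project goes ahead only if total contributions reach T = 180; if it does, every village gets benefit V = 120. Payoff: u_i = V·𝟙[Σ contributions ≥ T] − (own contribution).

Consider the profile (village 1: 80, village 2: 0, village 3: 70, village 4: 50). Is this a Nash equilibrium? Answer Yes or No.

Total = 200 ≥ 180: provided.
Village 1 (pledges 80, payoff 40): dropping to 0 → total 120, payoff 0. No gain.
Village 2 (pledges 0, payoff 120): pledging 50 → total 250, payoff 70. No gain.
Village 3 (pledges 70, payoff 50): dropping to 0 → total 130, payoff 0. No gain.
Village 4 (pledges 50, payoff 70): dropping to 0 → total 150, payoff 0. No gain.

Yes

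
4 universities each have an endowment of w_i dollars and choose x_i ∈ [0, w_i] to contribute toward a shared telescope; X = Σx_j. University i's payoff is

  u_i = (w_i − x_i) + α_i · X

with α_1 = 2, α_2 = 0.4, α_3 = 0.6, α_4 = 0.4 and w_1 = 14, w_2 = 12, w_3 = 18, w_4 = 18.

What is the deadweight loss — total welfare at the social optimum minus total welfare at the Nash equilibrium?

115.2

∂u_i/∂x_i = α_i − 1, so university i contributes w_i if α_i > 1, else 0.
α_i > 1 for i ∈ {1}; NE contributions (14, 0, 0, 0), X = 14.
W^NE = Σw_i − X^NE + (Σα_i)·X^NE = 62 + 2.4·14 = 95.6.
Planner: ∂(Σu_j)/∂x_i = Σα_j − 1 = 2.4 > 0, so everyone contributes w_i; X^SO = 62, W^SO = 62 + 2.4·62 = 210.8.
Deadweight loss = 115.2.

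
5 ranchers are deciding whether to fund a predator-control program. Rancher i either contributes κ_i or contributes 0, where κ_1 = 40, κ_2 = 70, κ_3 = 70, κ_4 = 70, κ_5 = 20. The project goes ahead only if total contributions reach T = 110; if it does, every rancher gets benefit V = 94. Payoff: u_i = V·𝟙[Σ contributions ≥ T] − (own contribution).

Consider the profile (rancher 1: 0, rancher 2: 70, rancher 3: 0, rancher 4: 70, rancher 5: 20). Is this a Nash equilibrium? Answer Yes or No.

No

Total = 160 ≥ 110: provided.
Rancher 1 (pledges 0, payoff 94): pledging 40 → total 200, payoff 54. No gain.
Rancher 2 (pledges 70, payoff 24): dropping to 0 → total 90, payoff 0. No gain.
Rancher 3 (pledges 0, payoff 94): pledging 70 → total 230, payoff 24. No gain.
Rancher 4 (pledges 70, payoff 24): dropping to 0 → total 90, payoff 0. No gain.
Rancher 5 (pledges 20, payoff 74): dropping to 0 → total 140, payoff 94. Profitable deviation.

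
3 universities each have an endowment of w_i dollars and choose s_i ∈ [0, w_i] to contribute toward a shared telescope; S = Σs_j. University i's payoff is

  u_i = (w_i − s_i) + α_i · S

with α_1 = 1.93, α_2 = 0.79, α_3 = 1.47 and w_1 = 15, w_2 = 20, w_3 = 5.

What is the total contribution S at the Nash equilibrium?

∂u_i/∂s_i = α_i − 1, so university i contributes w_i if α_i > 1, else 0.
α_i > 1 for i ∈ {1, 3}; NE contributions (15, 0, 5), S = 20.

20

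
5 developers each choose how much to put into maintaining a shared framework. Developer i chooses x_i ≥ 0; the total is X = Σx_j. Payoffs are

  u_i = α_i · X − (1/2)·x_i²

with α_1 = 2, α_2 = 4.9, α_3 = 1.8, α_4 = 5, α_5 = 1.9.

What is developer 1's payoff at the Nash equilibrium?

Developer i's FOC: ∂u_i/∂x_i = α_i − x_i = 0, so x_i* = α_i.
NE contributions = (2, 4.9, 1.8, 5, 1.9); X = 15.6.
u_1 = α_1·X − ½·(x_1)² = 2·15.6 − ½·2² = 29.2.

29.2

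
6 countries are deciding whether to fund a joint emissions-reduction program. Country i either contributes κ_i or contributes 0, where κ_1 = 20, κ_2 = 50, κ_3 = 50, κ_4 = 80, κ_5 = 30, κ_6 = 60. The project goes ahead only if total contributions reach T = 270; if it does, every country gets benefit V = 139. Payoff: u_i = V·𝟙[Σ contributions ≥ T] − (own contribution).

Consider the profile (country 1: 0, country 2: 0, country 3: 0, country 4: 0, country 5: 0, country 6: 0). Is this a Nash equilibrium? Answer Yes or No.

Yes

Total = 0 < 270: not provided.
Country 1 (pledges 0, payoff 0): pledging 20 → total 20, payoff -20. No gain.
Country 2 (pledges 0, payoff 0): pledging 50 → total 50, payoff -50. No gain.
Country 3 (pledges 0, payoff 0): pledging 50 → total 50, payoff -50. No gain.
Country 4 (pledges 0, payoff 0): pledging 80 → total 80, payoff -80. No gain.
Country 5 (pledges 0, payoff 0): pledging 30 → total 30, payoff -30. No gain.
Country 6 (pledges 0, payoff 0): pledging 60 → total 60, payoff -60. No gain.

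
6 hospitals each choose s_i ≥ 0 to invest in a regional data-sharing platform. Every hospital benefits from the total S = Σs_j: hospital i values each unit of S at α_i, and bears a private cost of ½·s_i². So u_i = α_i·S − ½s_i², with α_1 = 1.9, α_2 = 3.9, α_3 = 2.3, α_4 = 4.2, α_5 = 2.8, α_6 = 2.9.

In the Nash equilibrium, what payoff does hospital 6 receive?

Hospital i's FOC: ∂u_i/∂s_i = α_i − s_i = 0, so s_i* = α_i.
NE contributions = (1.9, 3.9, 2.3, 4.2, 2.8, 2.9); S = 18.
u_6 = α_6·S − ½·(s_6)² = 2.9·18 − ½·2.9² = 47.995.

47.995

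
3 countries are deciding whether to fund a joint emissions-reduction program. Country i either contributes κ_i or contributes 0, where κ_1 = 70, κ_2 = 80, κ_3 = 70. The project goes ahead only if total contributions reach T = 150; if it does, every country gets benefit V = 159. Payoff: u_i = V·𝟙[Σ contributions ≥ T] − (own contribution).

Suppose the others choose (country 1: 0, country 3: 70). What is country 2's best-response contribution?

80

Others' total = 70. Contributing 80 brings total to 150 ≥ 150: gain V − κ_2 = 79.
Best response: 80.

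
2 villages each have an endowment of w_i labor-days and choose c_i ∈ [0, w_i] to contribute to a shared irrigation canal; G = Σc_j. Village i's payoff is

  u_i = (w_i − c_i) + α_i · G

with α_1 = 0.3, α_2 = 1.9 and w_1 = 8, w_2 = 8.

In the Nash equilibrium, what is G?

∂u_i/∂c_i = α_i − 1, so village i contributes w_i if α_i > 1, else 0.
α_i > 1 for i ∈ {2}; NE contributions (0, 8), G = 8.

8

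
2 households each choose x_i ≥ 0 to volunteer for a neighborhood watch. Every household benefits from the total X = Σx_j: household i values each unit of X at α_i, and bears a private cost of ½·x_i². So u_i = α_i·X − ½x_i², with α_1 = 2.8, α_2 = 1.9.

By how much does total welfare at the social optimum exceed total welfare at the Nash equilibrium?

Household i's FOC: ∂u_i/∂x_i = α_i − x_i = 0, so x_i* = α_i.
NE contributions = (2.8, 1.9); X = 4.7.
W^NE = (Σα)·X − ½Σα_i² = 4.7² − ½·11.45 = 16.365.
Planner sets x_i = Σα_j = 4.7 for every i, so X^SO = 2·4.7 = 9.4.
W^SO = (Σα)·X^SO − ½·2·(Σα)² = (2/2)·4.7² = 22.09.
Deadweight loss = W^SO − W^NE = 5.725.

5.725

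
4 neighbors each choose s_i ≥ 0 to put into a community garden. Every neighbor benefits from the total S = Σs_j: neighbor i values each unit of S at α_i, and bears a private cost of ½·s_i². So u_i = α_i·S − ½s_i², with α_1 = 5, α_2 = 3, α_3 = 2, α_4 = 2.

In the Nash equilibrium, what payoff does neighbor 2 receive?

Neighbor i's FOC: ∂u_i/∂s_i = α_i − s_i = 0, so s_i* = α_i.
NE contributions = (5, 3, 2, 2); S = 12.
u_2 = α_2·S − ½·(s_2)² = 3·12 − ½·3² = 31.5.

31.5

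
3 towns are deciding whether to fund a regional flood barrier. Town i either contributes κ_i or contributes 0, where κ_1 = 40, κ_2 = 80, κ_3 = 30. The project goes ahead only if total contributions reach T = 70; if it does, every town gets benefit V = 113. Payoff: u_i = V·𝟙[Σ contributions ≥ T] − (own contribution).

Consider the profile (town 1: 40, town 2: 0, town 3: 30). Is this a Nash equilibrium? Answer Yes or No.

Yes

Total = 70 ≥ 70: provided.
Town 1 (pledges 40, payoff 73): dropping to 0 → total 30, payoff 0. No gain.
Town 2 (pledges 0, payoff 113): pledging 80 → total 150, payoff 33. No gain.
Town 3 (pledges 30, payoff 83): dropping to 0 → total 40, payoff 0. No gain.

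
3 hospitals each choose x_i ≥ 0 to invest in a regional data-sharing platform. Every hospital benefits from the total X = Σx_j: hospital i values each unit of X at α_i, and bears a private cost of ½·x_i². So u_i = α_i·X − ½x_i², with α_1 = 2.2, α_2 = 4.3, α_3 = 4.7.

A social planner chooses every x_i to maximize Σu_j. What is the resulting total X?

33.6

Planner FOC: ∂(Σu_j)/∂x_i = (Σα_j) − x_i = 0, so x_i^SO = Σα_j = 11.2 for every i; X^SO = 33.6.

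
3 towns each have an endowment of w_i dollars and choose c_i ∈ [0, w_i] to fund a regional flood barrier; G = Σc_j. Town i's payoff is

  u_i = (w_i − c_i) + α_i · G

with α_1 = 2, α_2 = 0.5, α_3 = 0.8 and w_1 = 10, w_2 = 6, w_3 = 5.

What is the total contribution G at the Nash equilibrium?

∂u_i/∂c_i = α_i − 1, so town i contributes w_i if α_i > 1, else 0.
α_i > 1 for i ∈ {1}; NE contributions (10, 0, 0), G = 10.

10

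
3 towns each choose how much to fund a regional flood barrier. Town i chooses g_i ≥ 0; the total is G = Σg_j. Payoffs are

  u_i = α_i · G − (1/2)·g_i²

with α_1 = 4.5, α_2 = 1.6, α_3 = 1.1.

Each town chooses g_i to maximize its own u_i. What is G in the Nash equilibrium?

Town i's FOC: ∂u_i/∂g_i = α_i − g_i = 0, so g_i* = α_i.
NE contributions = (4.5, 1.6, 1.1); G = 7.2.

7.2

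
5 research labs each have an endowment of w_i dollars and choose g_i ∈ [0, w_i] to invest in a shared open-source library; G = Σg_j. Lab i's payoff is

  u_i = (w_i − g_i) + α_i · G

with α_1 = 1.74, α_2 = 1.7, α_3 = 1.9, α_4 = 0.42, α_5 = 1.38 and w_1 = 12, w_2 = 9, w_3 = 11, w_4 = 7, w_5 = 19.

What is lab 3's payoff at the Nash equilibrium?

∂u_i/∂g_i = α_i − 1, so lab i contributes w_i if α_i > 1, else 0.
α_i > 1 for i ∈ {1, 2, 3, 5}; NE contributions (12, 9, 11, 0, 19), G = 51.
u_3 = (11 − 11) + 1.9·51 = 96.9.

96.9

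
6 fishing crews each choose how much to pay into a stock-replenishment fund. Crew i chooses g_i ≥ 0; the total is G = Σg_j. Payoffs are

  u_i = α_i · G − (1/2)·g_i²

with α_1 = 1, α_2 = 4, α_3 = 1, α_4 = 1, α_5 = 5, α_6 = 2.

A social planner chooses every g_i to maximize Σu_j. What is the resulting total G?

Planner FOC: ∂(Σu_j)/∂g_i = (Σα_j) − g_i = 0, so g_i^SO = Σα_j = 14 for every i; G^SO = 84.

84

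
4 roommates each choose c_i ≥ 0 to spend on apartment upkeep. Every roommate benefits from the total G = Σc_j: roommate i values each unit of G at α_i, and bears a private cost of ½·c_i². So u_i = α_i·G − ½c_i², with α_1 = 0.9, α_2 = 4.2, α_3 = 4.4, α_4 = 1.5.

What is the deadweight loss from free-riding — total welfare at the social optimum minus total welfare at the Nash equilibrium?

141.03

Roommate i's FOC: ∂u_i/∂c_i = α_i − c_i = 0, so c_i* = α_i.
NE contributions = (0.9, 4.2, 4.4, 1.5); G = 11.
W^NE = (Σα)·G − ½Σα_i² = 11² − ½·40.06 = 100.97.
Planner sets c_i = Σα_j = 11 for every i, so G^SO = 4·11 = 44.
W^SO = (Σα)·G^SO − ½·4·(Σα)² = (4/2)·11² = 242.
Deadweight loss = W^SO − W^NE = 141.03.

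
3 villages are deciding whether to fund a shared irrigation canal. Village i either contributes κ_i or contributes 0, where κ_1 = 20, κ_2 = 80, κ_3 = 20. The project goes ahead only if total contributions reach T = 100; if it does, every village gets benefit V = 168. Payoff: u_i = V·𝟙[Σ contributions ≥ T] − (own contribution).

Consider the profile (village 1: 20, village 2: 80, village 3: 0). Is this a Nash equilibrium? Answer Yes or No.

Total = 100 ≥ 100: provided.
Village 1 (pledges 20, payoff 148): dropping to 0 → total 80, payoff 0. No gain.
Village 2 (pledges 80, payoff 88): dropping to 0 → total 20, payoff 0. No gain.
Village 3 (pledges 0, payoff 168): pledging 20 → total 120, payoff 148. No gain.

Yes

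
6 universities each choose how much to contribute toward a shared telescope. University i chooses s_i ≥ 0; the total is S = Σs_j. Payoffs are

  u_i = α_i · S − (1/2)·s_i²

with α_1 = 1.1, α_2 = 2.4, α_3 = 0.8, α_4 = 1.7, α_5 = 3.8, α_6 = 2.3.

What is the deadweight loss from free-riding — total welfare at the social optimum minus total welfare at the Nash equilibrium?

307.935

University i's FOC: ∂u_i/∂s_i = α_i − s_i = 0, so s_i* = α_i.
NE contributions = (1.1, 2.4, 0.8, 1.7, 3.8, 2.3); S = 12.1.
W^NE = (Σα)·S − ½Σα_i² = 12.1² − ½·30.23 = 131.295.
Planner sets s_i = Σα_j = 12.1 for every i, so S^SO = 6·12.1 = 72.6.
W^SO = (Σα)·S^SO − ½·6·(Σα)² = (6/2)·12.1² = 439.23.
Deadweight loss = W^SO − W^NE = 307.935.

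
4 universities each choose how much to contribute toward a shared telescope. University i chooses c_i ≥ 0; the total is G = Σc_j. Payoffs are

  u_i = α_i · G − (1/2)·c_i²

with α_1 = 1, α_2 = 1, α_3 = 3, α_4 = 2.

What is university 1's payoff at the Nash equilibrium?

University i's FOC: ∂u_i/∂c_i = α_i − c_i = 0, so c_i* = α_i.
NE contributions = (1, 1, 3, 2); G = 7.
u_1 = α_1·G − ½·(c_1)² = 1·7 − ½·1² = 6.5.

6.5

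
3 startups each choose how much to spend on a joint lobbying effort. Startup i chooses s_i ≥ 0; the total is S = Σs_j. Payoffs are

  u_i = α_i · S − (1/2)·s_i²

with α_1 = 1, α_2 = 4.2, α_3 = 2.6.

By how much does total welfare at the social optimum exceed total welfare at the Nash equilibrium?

Startup i's FOC: ∂u_i/∂s_i = α_i − s_i = 0, so s_i* = α_i.
NE contributions = (1, 4.2, 2.6); S = 7.8.
W^NE = (Σα)·S − ½Σα_i² = 7.8² − ½·25.4 = 48.14.
Planner sets s_i = Σα_j = 7.8 for every i, so S^SO = 3·7.8 = 23.4.
W^SO = (Σα)·S^SO − ½·3·(Σα)² = (3/2)·7.8² = 91.26.
Deadweight loss = W^SO − W^NE = 43.12.

43.12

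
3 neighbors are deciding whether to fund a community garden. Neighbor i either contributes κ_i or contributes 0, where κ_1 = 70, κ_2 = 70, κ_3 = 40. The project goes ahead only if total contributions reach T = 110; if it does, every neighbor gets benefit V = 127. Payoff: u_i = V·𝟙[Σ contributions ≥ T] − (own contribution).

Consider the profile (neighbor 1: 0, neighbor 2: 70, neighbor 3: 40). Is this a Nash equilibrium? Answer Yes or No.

Yes

Total = 110 ≥ 110: provided.
Neighbor 1 (pledges 0, payoff 127): pledging 70 → total 180, payoff 57. No gain.
Neighbor 2 (pledges 70, payoff 57): dropping to 0 → total 40, payoff 0. No gain.
Neighbor 3 (pledges 40, payoff 87): dropping to 0 → total 70, payoff 0. No gain.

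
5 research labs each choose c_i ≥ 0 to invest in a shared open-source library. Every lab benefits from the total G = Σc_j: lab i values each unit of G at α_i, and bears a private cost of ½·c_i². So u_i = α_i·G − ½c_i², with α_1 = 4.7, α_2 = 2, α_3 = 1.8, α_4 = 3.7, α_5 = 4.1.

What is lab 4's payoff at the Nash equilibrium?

Lab i's FOC: ∂u_i/∂c_i = α_i − c_i = 0, so c_i* = α_i.
NE contributions = (4.7, 2, 1.8, 3.7, 4.1); G = 16.3.
u_4 = α_4·G − ½·(c_4)² = 3.7·16.3 − ½·3.7² = 53.465.

53.465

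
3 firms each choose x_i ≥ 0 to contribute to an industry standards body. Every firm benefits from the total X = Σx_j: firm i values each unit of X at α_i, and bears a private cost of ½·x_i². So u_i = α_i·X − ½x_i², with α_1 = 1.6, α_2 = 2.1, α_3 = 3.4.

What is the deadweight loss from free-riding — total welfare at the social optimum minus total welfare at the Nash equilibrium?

Firm i's FOC: ∂u_i/∂x_i = α_i − x_i = 0, so x_i* = α_i.
NE contributions = (1.6, 2.1, 3.4); X = 7.1.
W^NE = (Σα)·X − ½Σα_i² = 7.1² − ½·18.53 = 41.145.
Planner sets x_i = Σα_j = 7.1 for every i, so X^SO = 3·7.1 = 21.3.
W^SO = (Σα)·X^SO − ½·3·(Σα)² = (3/2)·7.1² = 75.615.
Deadweight loss = W^SO − W^NE = 34.47.

34.47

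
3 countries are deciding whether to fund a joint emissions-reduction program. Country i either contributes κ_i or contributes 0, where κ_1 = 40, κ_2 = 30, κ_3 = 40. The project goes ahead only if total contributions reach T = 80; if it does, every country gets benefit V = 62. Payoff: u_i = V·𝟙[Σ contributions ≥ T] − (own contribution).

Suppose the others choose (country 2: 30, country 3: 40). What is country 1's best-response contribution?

Others' total = 70. Contributing 40 brings total to 110 ≥ 80: gain V − κ_1 = 22.
Best response: 40.

40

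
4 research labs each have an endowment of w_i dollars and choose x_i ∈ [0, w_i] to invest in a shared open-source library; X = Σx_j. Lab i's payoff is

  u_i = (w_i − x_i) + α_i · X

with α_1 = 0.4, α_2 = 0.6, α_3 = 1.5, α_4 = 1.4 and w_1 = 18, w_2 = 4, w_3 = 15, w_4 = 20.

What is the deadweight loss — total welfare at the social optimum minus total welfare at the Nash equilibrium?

∂u_i/∂x_i = α_i − 1, so lab i contributes w_i if α_i > 1, else 0.
α_i > 1 for i ∈ {3, 4}; NE contributions (0, 0, 15, 20), X = 35.
W^NE = Σw_i − X^NE + (Σα_i)·X^NE = 57 + 2.9·35 = 158.5.
Planner: ∂(Σu_j)/∂x_i = Σα_j − 1 = 2.9 > 0, so everyone contributes w_i; X^SO = 57, W^SO = 57 + 2.9·57 = 222.3.
Deadweight loss = 63.8.

63.8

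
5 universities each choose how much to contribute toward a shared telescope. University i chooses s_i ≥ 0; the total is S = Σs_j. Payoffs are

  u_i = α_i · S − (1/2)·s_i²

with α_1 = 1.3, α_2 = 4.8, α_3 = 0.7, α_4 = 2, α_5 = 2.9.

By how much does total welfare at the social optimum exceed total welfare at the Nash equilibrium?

University i's FOC: ∂u_i/∂s_i = α_i − s_i = 0, so s_i* = α_i.
NE contributions = (1.3, 4.8, 0.7, 2, 2.9); S = 11.7.
W^NE = (Σα)·S − ½Σα_i² = 11.7² − ½·37.63 = 118.075.
Planner sets s_i = Σα_j = 11.7 for every i, so S^SO = 5·11.7 = 58.5.
W^SO = (Σα)·S^SO − ½·5·(Σα)² = (5/2)·11.7² = 342.225.
Deadweight loss = W^SO − W^NE = 224.15.

224.15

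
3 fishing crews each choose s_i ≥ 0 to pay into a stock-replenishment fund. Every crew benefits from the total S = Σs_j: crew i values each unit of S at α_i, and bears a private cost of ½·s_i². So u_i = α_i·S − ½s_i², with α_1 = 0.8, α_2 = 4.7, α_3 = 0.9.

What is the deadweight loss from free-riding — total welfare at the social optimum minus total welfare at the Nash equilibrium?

Crew i's FOC: ∂u_i/∂s_i = α_i − s_i = 0, so s_i* = α_i.
NE contributions = (0.8, 4.7, 0.9); S = 6.4.
W^NE = (Σα)·S − ½Σα_i² = 6.4² − ½·23.54 = 29.19.
Planner sets s_i = Σα_j = 6.4 for every i, so S^SO = 3·6.4 = 19.2.
W^SO = (Σα)·S^SO − ½·3·(Σα)² = (3/2)·6.4² = 61.44.
Deadweight loss = W^SO − W^NE = 32.25.

32.25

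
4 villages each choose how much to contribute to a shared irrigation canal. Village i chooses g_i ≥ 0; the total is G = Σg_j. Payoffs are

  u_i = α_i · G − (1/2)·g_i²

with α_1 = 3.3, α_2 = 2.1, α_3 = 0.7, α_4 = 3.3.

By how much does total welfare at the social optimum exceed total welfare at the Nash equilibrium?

Village i's FOC: ∂u_i/∂g_i = α_i − g_i = 0, so g_i* = α_i.
NE contributions = (3.3, 2.1, 0.7, 3.3); G = 9.4.
W^NE = (Σα)·G − ½Σα_i² = 9.4² − ½·26.68 = 75.02.
Planner sets g_i = Σα_j = 9.4 for every i, so G^SO = 4·9.4 = 37.6.
W^SO = (Σα)·G^SO − ½·4·(Σα)² = (4/2)·9.4² = 176.72.
Deadweight loss = W^SO − W^NE = 101.7.

101.7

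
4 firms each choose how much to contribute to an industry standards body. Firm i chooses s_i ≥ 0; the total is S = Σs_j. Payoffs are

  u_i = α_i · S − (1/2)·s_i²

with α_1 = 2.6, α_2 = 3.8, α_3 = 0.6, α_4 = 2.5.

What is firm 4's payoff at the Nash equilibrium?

Firm i's FOC: ∂u_i/∂s_i = α_i − s_i = 0, so s_i* = α_i.
NE contributions = (2.6, 3.8, 0.6, 2.5); S = 9.5.
u_4 = α_4·S − ½·(s_4)² = 2.5·9.5 − ½·2.5² = 20.625.

20.625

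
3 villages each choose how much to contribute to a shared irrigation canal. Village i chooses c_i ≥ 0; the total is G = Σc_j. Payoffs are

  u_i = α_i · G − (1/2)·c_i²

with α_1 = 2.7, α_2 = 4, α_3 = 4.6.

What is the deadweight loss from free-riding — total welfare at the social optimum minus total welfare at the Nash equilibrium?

86.07

Village i's FOC: ∂u_i/∂c_i = α_i − c_i = 0, so c_i* = α_i.
NE contributions = (2.7, 4, 4.6); G = 11.3.
W^NE = (Σα)·G − ½Σα_i² = 11.3² − ½·44.45 = 105.465.
Planner sets c_i = Σα_j = 11.3 for every i, so G^SO = 3·11.3 = 33.9.
W^SO = (Σα)·G^SO − ½·3·(Σα)² = (3/2)·11.3² = 191.535.
Deadweight loss = W^SO − W^NE = 86.07.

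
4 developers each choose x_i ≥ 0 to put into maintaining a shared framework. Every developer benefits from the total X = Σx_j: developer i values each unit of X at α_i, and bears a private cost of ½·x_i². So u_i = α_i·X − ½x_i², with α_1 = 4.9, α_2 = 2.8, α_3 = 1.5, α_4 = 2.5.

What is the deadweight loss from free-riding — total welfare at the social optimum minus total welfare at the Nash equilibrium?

Developer i's FOC: ∂u_i/∂x_i = α_i − x_i = 0, so x_i* = α_i.
NE contributions = (4.9, 2.8, 1.5, 2.5); X = 11.7.
W^NE = (Σα)·X − ½Σα_i² = 11.7² − ½·40.35 = 116.715.
Planner sets x_i = Σα_j = 11.7 for every i, so X^SO = 4·11.7 = 46.8.
W^SO = (Σα)·X^SO − ½·4·(Σα)² = (4/2)·11.7² = 273.78.
Deadweight loss = W^SO − W^NE = 157.065.

157.065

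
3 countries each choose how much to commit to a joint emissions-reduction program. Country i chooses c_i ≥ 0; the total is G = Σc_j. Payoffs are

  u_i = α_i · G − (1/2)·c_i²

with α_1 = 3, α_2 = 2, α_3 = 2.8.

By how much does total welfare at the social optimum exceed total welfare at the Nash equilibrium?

Country i's FOC: ∂u_i/∂c_i = α_i − c_i = 0, so c_i* = α_i.
NE contributions = (3, 2, 2.8); G = 7.8.
W^NE = (Σα)·G − ½Σα_i² = 7.8² − ½·20.84 = 50.42.
Planner sets c_i = Σα_j = 7.8 for every i, so G^SO = 3·7.8 = 23.4.
W^SO = (Σα)·G^SO − ½·3·(Σα)² = (3/2)·7.8² = 91.26.
Deadweight loss = W^SO − W^NE = 40.84.

40.84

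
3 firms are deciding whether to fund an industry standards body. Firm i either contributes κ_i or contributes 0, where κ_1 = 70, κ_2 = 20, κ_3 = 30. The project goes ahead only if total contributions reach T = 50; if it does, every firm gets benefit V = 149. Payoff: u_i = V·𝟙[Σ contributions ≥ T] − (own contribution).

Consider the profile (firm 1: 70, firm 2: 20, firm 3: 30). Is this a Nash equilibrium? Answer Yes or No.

No

Total = 120 ≥ 50: provided.
Firm 1 (pledges 70, payoff 79): dropping to 0 → total 50, payoff 149. Profitable deviation.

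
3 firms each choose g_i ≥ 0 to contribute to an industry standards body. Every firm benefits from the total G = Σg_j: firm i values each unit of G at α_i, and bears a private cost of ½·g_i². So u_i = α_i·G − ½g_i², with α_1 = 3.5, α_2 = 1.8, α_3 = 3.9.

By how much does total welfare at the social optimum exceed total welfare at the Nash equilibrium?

Firm i's FOC: ∂u_i/∂g_i = α_i − g_i = 0, so g_i* = α_i.
NE contributions = (3.5, 1.8, 3.9); G = 9.2.
W^NE = (Σα)·G − ½Σα_i² = 9.2² − ½·30.7 = 69.29.
Planner sets g_i = Σα_j = 9.2 for every i, so G^SO = 3·9.2 = 27.6.
W^SO = (Σα)·G^SO − ½·3·(Σα)² = (3/2)·9.2² = 126.96.
Deadweight loss = W^SO − W^NE = 57.67.

57.67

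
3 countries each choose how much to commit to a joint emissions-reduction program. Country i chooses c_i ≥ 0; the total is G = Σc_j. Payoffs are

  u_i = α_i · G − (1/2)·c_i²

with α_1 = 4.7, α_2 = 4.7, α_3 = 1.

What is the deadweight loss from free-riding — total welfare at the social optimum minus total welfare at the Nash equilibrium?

Country i's FOC: ∂u_i/∂c_i = α_i − c_i = 0, so c_i* = α_i.
NE contributions = (4.7, 4.7, 1); G = 10.4.
W^NE = (Σα)·G − ½Σα_i² = 10.4² − ½·45.18 = 85.57.
Planner sets c_i = Σα_j = 10.4 for every i, so G^SO = 3·10.4 = 31.2.
W^SO = (Σα)·G^SO − ½·3·(Σα)² = (3/2)·10.4² = 162.24.
Deadweight loss = W^SO − W^NE = 76.67.

76.67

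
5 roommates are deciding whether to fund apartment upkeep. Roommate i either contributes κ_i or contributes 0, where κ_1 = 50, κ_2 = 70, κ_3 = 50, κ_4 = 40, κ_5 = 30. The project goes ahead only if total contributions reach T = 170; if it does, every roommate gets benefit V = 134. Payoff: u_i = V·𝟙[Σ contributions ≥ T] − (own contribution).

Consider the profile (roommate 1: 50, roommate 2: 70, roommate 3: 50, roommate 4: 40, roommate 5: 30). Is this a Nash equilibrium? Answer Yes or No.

No

Total = 240 ≥ 170: provided.
Roommate 1 (pledges 50, payoff 84): dropping to 0 → total 190, payoff 134. Profitable deviation.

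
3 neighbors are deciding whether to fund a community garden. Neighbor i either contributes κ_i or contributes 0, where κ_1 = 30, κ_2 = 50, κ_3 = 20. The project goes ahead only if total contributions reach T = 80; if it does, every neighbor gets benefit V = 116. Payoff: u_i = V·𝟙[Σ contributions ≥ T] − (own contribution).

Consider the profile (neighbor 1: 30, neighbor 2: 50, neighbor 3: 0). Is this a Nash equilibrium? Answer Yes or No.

Total = 80 ≥ 80: provided.
Neighbor 1 (pledges 30, payoff 86): dropping to 0 → total 50, payoff 0. No gain.
Neighbor 2 (pledges 50, payoff 66): dropping to 0 → total 30, payoff 0. No gain.
Neighbor 3 (pledges 0, payoff 116): pledging 20 → total 100, payoff 96. No gain.

Yes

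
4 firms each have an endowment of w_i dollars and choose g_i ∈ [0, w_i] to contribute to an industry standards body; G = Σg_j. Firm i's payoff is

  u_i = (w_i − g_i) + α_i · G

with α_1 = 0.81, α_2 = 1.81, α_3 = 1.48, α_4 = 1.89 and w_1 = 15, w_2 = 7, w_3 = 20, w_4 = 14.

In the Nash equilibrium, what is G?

∂u_i/∂g_i = α_i − 1, so firm i contributes w_i if α_i > 1, else 0.
α_i > 1 for i ∈ {2, 3, 4}; NE contributions (0, 7, 20, 14), G = 41.

41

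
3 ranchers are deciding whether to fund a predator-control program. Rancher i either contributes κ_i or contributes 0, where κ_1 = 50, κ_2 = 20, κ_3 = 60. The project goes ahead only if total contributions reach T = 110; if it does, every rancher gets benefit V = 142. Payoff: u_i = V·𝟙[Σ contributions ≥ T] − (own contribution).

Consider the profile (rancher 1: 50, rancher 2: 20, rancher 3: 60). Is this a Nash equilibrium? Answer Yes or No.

No

Total = 130 ≥ 110: provided.
Rancher 1 (pledges 50, payoff 92): dropping to 0 → total 80, payoff 0. No gain.
Rancher 2 (pledges 20, payoff 122): dropping to 0 → total 110, payoff 142. Profitable deviation.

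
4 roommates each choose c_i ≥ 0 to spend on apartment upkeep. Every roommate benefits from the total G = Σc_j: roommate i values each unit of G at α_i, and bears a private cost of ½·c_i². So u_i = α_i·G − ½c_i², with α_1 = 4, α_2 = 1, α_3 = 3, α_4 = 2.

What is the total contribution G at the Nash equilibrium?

Roommate i's FOC: ∂u_i/∂c_i = α_i − c_i = 0, so c_i* = α_i.
NE contributions = (4, 1, 3, 2); G = 10.

10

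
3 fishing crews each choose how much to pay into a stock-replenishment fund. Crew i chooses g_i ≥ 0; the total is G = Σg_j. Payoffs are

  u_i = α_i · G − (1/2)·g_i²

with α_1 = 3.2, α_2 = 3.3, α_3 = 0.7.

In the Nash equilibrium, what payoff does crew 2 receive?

18.315

Crew i's FOC: ∂u_i/∂g_i = α_i − g_i = 0, so g_i* = α_i.
NE contributions = (3.2, 3.3, 0.7); G = 7.2.
u_2 = α_2·G − ½·(g_2)² = 3.3·7.2 − ½·3.3² = 18.315.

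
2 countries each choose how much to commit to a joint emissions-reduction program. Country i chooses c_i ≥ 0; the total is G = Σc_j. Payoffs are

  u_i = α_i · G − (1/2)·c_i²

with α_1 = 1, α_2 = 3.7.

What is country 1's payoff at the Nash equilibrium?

Country i's FOC: ∂u_i/∂c_i = α_i − c_i = 0, so c_i* = α_i.
NE contributions = (1, 3.7); G = 4.7.
u_1 = α_1·G − ½·(c_1)² = 1·4.7 − ½·1² = 4.2.

4.2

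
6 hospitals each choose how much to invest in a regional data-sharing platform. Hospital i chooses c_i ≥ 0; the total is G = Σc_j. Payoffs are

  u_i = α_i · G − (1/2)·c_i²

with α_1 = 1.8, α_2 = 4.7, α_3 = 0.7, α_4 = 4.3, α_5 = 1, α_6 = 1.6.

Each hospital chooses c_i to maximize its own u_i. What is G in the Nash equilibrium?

14.1

Hospital i's FOC: ∂u_i/∂c_i = α_i − c_i = 0, so c_i* = α_i.
NE contributions = (1.8, 4.7, 0.7, 4.3, 1, 1.6); G = 14.1.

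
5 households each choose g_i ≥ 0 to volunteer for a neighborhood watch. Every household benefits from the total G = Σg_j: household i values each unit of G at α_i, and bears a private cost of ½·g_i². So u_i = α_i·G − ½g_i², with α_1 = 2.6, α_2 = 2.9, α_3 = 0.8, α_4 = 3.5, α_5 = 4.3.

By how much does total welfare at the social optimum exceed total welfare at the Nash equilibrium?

Household i's FOC: ∂u_i/∂g_i = α_i − g_i = 0, so g_i* = α_i.
NE contributions = (2.6, 2.9, 0.8, 3.5, 4.3); G = 14.1.
W^NE = (Σα)·G − ½Σα_i² = 14.1² − ½·46.55 = 175.535.
Planner sets g_i = Σα_j = 14.1 for every i, so G^SO = 5·14.1 = 70.5.
W^SO = (Σα)·G^SO − ½·5·(Σα)² = (5/2)·14.1² = 497.025.
Deadweight loss = W^SO − W^NE = 321.49.

321.49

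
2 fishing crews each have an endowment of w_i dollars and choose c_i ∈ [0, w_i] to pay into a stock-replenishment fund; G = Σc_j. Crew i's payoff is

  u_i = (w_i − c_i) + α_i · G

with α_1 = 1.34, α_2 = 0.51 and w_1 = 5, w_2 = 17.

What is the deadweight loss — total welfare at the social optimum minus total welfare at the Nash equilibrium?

∂u_i/∂c_i = α_i − 1, so crew i contributes w_i if α_i > 1, else 0.
α_i > 1 for i ∈ {1}; NE contributions (5, 0), G = 5.
W^NE = Σw_i − G^NE + (Σα_i)·G^NE = 22 + 0.85·5 = 26.25.
Planner: ∂(Σu_j)/∂c_i = Σα_j − 1 = 0.85 > 0, so everyone contributes w_i; G^SO = 22, W^SO = 22 + 0.85·22 = 40.7.
Deadweight loss = 14.45.

14.45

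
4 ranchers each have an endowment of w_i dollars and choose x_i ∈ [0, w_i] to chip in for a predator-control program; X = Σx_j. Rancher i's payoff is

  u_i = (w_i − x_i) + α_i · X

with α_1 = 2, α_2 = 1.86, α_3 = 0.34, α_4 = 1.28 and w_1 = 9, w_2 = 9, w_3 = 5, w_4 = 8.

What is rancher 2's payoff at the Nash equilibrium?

∂u_i/∂x_i = α_i − 1, so rancher i contributes w_i if α_i > 1, else 0.
α_i > 1 for i ∈ {1, 2, 4}; NE contributions (9, 9, 0, 8), X = 26.
u_2 = (9 − 9) + 1.86·26 = 48.36.

48.36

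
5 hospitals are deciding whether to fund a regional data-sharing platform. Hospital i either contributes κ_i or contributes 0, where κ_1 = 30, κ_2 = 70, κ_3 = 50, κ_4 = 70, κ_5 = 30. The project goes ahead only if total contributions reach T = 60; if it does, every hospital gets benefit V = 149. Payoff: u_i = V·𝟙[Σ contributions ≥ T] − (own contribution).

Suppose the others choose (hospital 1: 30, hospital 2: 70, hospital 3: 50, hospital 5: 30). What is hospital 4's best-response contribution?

Others' total = 180 ≥ 60; contributing adds cost 70 for no extra benefit.
Best response: 0.

0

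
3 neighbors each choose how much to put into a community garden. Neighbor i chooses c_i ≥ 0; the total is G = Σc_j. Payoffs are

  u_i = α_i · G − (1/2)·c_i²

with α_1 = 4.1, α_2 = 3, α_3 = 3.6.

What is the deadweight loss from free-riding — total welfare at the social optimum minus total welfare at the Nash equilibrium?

76.63

Neighbor i's FOC: ∂u_i/∂c_i = α_i − c_i = 0, so c_i* = α_i.
NE contributions = (4.1, 3, 3.6); G = 10.7.
W^NE = (Σα)·G − ½Σα_i² = 10.7² − ½·38.77 = 95.105.
Planner sets c_i = Σα_j = 10.7 for every i, so G^SO = 3·10.7 = 32.1.
W^SO = (Σα)·G^SO − ½·3·(Σα)² = (3/2)·10.7² = 171.735.
Deadweight loss = W^SO − W^NE = 76.63.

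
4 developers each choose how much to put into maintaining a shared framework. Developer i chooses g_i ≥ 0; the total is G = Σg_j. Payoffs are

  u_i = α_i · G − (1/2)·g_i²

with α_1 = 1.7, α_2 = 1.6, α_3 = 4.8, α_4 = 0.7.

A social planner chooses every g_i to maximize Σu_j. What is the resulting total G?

35.2

Planner FOC: ∂(Σu_j)/∂g_i = (Σα_j) − g_i = 0, so g_i^SO = Σα_j = 8.8 for every i; G^SO = 35.2.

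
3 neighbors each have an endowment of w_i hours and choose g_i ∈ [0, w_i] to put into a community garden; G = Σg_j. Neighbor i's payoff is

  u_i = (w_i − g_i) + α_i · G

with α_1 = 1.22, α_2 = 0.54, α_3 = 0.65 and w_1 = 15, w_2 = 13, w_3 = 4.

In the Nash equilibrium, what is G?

15

∂u_i/∂g_i = α_i − 1, so neighbor i contributes w_i if α_i > 1, else 0.
α_i > 1 for i ∈ {1}; NE contributions (15, 0, 0), G = 15.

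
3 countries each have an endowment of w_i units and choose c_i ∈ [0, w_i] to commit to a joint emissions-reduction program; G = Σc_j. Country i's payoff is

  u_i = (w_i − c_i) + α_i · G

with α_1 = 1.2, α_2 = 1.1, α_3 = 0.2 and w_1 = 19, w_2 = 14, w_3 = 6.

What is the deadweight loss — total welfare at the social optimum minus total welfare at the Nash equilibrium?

∂u_i/∂c_i = α_i − 1, so country i contributes w_i if α_i > 1, else 0.
α_i > 1 for i ∈ {1, 2}; NE contributions (19, 14, 0), G = 33.
W^NE = Σw_i − G^NE + (Σα_i)·G^NE = 39 + 1.5·33 = 88.5.
Planner: ∂(Σu_j)/∂c_i = Σα_j − 1 = 1.5 > 0, so everyone contributes w_i; G^SO = 39, W^SO = 39 + 1.5·39 = 97.5.
Deadweight loss = 9.

9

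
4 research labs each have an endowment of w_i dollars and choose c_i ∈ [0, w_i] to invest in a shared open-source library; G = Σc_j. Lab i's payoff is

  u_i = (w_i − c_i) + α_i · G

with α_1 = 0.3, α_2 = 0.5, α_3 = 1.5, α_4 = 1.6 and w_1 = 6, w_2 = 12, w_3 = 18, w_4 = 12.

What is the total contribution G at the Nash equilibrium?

30

∂u_i/∂c_i = α_i − 1, so lab i contributes w_i if α_i > 1, else 0.
α_i > 1 for i ∈ {3, 4}; NE contributions (0, 0, 18, 12), G = 30.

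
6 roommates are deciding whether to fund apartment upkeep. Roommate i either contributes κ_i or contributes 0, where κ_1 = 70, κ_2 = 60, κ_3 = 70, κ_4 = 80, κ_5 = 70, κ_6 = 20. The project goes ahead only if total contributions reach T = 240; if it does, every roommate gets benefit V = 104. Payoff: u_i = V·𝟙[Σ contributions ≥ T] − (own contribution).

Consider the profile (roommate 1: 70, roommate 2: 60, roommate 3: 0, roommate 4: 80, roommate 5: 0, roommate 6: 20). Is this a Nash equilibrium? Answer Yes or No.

No

Total = 230 < 240: not provided.
Roommate 1 (pledges 70, payoff -70): dropping to 0 → total 160, payoff 0. Profitable deviation.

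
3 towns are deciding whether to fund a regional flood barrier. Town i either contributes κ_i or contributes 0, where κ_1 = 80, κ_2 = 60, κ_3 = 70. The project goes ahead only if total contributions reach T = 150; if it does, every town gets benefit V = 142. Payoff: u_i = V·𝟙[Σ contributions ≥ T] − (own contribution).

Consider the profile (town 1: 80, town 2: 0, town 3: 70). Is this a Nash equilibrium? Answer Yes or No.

Total = 150 ≥ 150: provided.
Town 1 (pledges 80, payoff 62): dropping to 0 → total 70, payoff 0. No gain.
Town 2 (pledges 0, payoff 142): pledging 60 → total 210, payoff 82. No gain.
Town 3 (pledges 70, payoff 72): dropping to 0 → total 80, payoff 0. No gain.

Yes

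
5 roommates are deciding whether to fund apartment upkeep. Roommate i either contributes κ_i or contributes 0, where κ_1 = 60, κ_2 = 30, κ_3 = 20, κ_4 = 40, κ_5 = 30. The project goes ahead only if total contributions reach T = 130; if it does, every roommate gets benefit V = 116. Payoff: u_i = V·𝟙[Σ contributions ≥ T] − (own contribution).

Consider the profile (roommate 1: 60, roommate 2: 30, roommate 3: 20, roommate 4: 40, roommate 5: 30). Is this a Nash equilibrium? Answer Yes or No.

No

Total = 180 ≥ 130: provided.
Roommate 1 (pledges 60, payoff 56): dropping to 0 → total 120, payoff 0. No gain.
Roommate 2 (pledges 30, payoff 86): dropping to 0 → total 150, payoff 116. Profitable deviation.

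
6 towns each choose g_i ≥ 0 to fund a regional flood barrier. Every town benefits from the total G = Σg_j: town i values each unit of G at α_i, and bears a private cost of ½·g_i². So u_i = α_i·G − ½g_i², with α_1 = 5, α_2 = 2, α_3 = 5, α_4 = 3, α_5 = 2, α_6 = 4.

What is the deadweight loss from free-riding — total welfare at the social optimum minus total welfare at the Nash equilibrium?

923.5

Town i's FOC: ∂u_i/∂g_i = α_i − g_i = 0, so g_i* = α_i.
NE contributions = (5, 2, 5, 3, 2, 4); G = 21.
W^NE = (Σα)·G − ½Σα_i² = 21² − ½·83 = 399.5.
Planner sets g_i = Σα_j = 21 for every i, so G^SO = 6·21 = 126.
W^SO = (Σα)·G^SO − ½·6·(Σα)² = (6/2)·21² = 1323.
Deadweight loss = W^SO − W^NE = 923.5.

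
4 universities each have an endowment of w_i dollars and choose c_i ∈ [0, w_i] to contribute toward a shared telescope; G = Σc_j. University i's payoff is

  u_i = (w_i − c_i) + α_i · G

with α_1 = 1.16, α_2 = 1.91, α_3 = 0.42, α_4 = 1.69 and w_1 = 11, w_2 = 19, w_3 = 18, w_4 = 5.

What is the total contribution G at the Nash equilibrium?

∂u_i/∂c_i = α_i − 1, so university i contributes w_i if α_i > 1, else 0.
α_i > 1 for i ∈ {1, 2, 4}; NE contributions (11, 19, 0, 5), G = 35.

35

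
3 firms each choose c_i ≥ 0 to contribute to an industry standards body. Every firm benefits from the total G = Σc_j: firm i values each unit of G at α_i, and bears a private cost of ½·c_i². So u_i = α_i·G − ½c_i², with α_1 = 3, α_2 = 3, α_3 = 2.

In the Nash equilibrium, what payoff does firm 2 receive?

Firm i's FOC: ∂u_i/∂c_i = α_i − c_i = 0, so c_i* = α_i.
NE contributions = (3, 3, 2); G = 8.
u_2 = α_2·G − ½·(c_2)² = 3·8 − ½·3² = 19.5.

19.5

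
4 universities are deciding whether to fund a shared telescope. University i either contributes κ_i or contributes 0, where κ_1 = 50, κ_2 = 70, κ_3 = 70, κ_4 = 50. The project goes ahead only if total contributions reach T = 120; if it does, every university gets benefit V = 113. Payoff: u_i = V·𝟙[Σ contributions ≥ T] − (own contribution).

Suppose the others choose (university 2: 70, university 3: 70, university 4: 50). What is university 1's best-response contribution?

0

Others' total = 190 ≥ 120; contributing adds cost 50 for no extra benefit.
Best response: 0.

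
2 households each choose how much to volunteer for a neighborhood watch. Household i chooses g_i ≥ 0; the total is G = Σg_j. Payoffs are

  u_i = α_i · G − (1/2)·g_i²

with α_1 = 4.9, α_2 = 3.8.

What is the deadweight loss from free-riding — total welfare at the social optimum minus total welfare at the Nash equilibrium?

19.225

Household i's FOC: ∂u_i/∂g_i = α_i − g_i = 0, so g_i* = α_i.
NE contributions = (4.9, 3.8); G = 8.7.
W^NE = (Σα)·G − ½Σα_i² = 8.7² − ½·38.45 = 56.465.
Planner sets g_i = Σα_j = 8.7 for every i, so G^SO = 2·8.7 = 17.4.
W^SO = (Σα)·G^SO − ½·2·(Σα)² = (2/2)·8.7² = 75.69.
Deadweight loss = W^SO − W^NE = 19.225.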